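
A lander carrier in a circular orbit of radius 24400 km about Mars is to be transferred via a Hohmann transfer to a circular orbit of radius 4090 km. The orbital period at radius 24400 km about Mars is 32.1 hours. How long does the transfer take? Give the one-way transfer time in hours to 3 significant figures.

t = 7.16 hours

From Kepler's third law T² = 4π²r³/μ at r = 24400 km, T = 32.1 hours = 32.1 × 3600 s = 1.1556×10^5 s: μ = 4π²r³/T² = 42945.2 km³/s².
Semi-major axis of the transfer orbit: a_t = (24400 + 4090)/2 = 14245 km.
Half the transfer-orbit period gives t = π√(a_t³/μ) = 25770 s.
Converting: 25770 s ÷ 3600 s/hour = 7.16 hours.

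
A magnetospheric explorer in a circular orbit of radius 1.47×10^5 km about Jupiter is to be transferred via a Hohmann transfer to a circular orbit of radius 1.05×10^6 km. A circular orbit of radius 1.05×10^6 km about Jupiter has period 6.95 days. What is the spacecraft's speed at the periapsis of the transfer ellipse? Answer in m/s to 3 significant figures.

v = 38900 m/s

From Kepler's third law T² = 4π²r³/μ at r = 1.05×10^6 km, T = 6.95 days = 6.95 × 86400 s = 6.0048×10^5 s: μ = 4π²r³/T² = 1.26745×10^8 km³/s².
Transfer-ellipse semi-major axis a_t = (r₁ + r₂)/2 = (1.470×10^5 + 1.050×10^6)/2 = 5.985×10^5 km.
At periapsis, r = 1.470×10^5 km.
Applying v² = μ(2/r − 1/a_t): v = 38.89 km/s.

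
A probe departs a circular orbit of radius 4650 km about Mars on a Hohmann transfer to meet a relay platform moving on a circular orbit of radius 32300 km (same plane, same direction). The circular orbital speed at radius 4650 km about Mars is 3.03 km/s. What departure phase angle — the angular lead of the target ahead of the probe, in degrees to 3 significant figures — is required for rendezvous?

φ = 102°

From the circular-orbit relation v² = μ/r at r = 4650 km: μ = v²r = (3.03)² × 4650 = 42691.2 km³/s².
Transfer-ellipse semi-major axis a_t = (r₁ + r₂)/2 = (4650 + 32300)/2 = 18475 km.
The half-period of the transfer ellipse is t = π√(a_t³/μ) = 38182 s.
The target's mean motion on its circular orbit is ω₂ = √(μ/r₂³) = 3.5593×10^-5 rad/s.
Angle swept by the target during transfer: ω₂·t = 1.35901 rad = 77.87°.
The probe traverses 180° on the transfer ellipse, so the target must lead by 180° − 77.87° = 102°.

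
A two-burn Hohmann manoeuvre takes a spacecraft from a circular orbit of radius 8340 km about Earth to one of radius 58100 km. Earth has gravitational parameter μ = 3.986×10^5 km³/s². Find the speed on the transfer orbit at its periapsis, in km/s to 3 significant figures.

v = 9.14 km/s

Transfer-ellipse semi-major axis a_t = (r₁ + r₂)/2 = (8340 + 58100)/2 = 33220 km.
The periapsis of the transfer ellipse is at r = 8340 km.
Vis-viva: v = √[μ(2/r − 1/a_t)] = √[3.986×10^5 × (2/8340 − 1/33220)] = 9.143 km/s.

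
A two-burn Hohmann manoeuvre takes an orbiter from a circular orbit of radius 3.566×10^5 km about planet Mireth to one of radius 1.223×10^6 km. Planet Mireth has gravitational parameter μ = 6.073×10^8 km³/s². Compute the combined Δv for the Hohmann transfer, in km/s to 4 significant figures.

The Hohmann ellipse has a_t = (r₁ + r₂)/2 = 7.898×10^5 km.
At r₁ the circular-orbit speed is v₁ = √(μ/r₁) = 41.2678 km/s.
Transfer-orbit speed at r₁ (vis-viva equation): v_p = √[μ(2/r₁ − 1/a_t)] = 51.3530 km/s.
First burn Δv₁ = |v_p − v₁| = 10.09 km/s.
At r₂, v₂ = √(μ/r₂) = 22.28 km/s.
Transfer-orbit speed at r₂: v_a = √[μ(2/r₂ − 1/a_t)] = 14.97 km/s.
Second burn Δv₂ = |v₂ − v_a| = 7.310 km/s.
Total Δv = Δv₁ + Δv₂ = 17.40 km/s.

Δv = 17.40 km/s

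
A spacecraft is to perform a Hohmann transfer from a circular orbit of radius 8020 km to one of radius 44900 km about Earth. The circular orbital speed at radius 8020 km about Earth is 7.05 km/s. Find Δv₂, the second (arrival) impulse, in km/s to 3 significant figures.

Δv₂ = 1.34 km/s

From the circular-orbit relation v² = μ/r at r = 8020 km: μ = v²r = (7.05)² × 8020 = 3.98614×10^5 km³/s².
Semi-major axis of the transfer orbit: a_t = (8020 + 44900)/2 = 26460 km.
On the circular orbit at r = 44900 km, v_c = √(μ/r) = 2.9796 km/s.
Vis-viva on the transfer ellipse at r = 44900 km gives v_t = √[μ(2/r − 1/a_t)] = 1.6404 km/s.
Δv₂ = |v_t − v_c| = |1.6404 − 2.9796| = 1.339 km/s.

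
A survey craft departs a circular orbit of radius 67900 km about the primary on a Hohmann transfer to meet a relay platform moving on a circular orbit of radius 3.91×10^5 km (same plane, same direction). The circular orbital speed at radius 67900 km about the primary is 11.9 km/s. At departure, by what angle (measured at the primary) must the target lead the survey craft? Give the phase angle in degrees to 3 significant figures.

φ = 99.1°

From the circular-orbit relation v² = μ/r at r = 67900 km: μ = v²r = (11.9)² × 67900 = 9.61532×10^6 km³/s².
Transfer-ellipse semi-major axis a_t = (r₁ + r₂)/2 = (67900 + 3.910×10^5)/2 = 2.2945×10^5 km.
Transfer time t = π√(a_t³/μ) = 1.1135×10^5 s.
The target's mean motion on its circular orbit is ω₂ = √(μ/r₂³) = 1.2683×10^-5 rad/s.
Angle swept by the target during transfer: ω₂·t = 1.4123 rad = 80.92°.
The survey craft traverses 180° on the transfer ellipse, so the target must lead by 180° − 80.92° = 99.1°.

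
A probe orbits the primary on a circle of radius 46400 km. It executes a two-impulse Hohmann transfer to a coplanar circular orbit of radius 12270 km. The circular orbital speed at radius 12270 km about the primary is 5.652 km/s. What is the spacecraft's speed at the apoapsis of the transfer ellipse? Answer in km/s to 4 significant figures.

v = 1.880 km/s

From the circular-orbit relation v² = μ/r at r = 12270 km: μ = v²r = (5.652)² × 12270 = 3.91966×10^5 km³/s².
The Hohmann ellipse has a_t = (r₁ + r₂)/2 = 29335 km.
The apoapsis of the transfer ellipse is at r = 46400 km.
Applying v² = μ(2/r − 1/a_t): v = 1.880 km/s.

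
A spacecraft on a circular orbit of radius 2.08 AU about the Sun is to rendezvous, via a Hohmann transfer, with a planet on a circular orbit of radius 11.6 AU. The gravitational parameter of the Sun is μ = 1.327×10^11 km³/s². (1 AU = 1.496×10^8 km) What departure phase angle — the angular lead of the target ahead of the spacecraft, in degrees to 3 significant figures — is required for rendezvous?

φ = 98.5°

In km: r₁ = 2.08 × 1.496×10^8 = 3.11168×10^8 km; r₂ = 11.6 × 1.496×10^8 = 1.73536×10^9 km.
Semi-major axis of the transfer orbit: a_t = (3.11168×10^8 + 1.73536×10^9)/2 = 1.023264×10^9 km.
The half-period of the transfer ellipse is t = π√(a_t³/μ) = 2.823×10^8 s.
Target angular speed ω₂ = √(μ/r₂³) = 5.039×10^-9 rad/s.
Angle swept by the target during transfer: ω₂·t = 1.4225 rad = 81.50°.
The spacecraft traverses 180° on the transfer ellipse, so the target must lead by 180° − 81.50° = 98.5°.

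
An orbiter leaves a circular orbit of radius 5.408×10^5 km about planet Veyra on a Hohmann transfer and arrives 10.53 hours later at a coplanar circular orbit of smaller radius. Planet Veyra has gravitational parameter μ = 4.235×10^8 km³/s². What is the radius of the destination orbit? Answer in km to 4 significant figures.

r₂ = 2.493×10^5 km

Transfer time t = 10.53 hours = 37908 s, and t = π√(a_t³/μ).
So a_t = (μ t²/π²)^(1/3) = (4.235×10^8 × (37908)² / π²)^(1/3) = 3.9507×10^5 km.
Since a_t = (r₁ + r₂)/2, r₂ = 2a_t − r₁ = 2×3.9507×10^5 − 5.408×10^5 = 2.4934×10^5 km.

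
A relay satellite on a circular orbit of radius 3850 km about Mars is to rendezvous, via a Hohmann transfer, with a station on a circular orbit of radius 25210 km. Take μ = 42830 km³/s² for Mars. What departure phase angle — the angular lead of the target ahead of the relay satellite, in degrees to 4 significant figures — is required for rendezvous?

Semi-major axis of the transfer orbit: a_t = (3850 + 25210)/2 = 14530 km.
The half-period of the transfer ellipse is t = π√(a_t³/μ) = 26587 s.
The target's mean motion on its circular orbit is ω₂ = √(μ/r₂³) = 5.1703×10^-5 rad/s.
Angle swept by the target during transfer: ω₂·t = 1.3746 rad = 78.76°.
Arrival is 180° from departure on the ellipse, so φ = 180° − 78.76° = 101.2°.

φ = 101.2°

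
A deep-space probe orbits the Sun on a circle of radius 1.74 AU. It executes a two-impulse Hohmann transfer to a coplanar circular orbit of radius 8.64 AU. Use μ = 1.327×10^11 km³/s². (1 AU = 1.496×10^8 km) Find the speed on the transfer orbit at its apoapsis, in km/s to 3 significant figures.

v = 5.87 km/s

In km: r₁ = 1.74 × 1.496×10^8 = 2.60304×10^8 km; r₂ = 8.64 × 1.496×10^8 = 1.292544×10^9 km.
Transfer-ellipse semi-major axis a_t = (r₁ + r₂)/2 = (2.60304×10^8 + 1.292544×10^9)/2 = 7.76424×10^8 km.
The apoapsis of the transfer ellipse is at r = 1.292544×10^9 km.
Applying v² = μ(2/r − 1/a_t): v = 5.867 km/s.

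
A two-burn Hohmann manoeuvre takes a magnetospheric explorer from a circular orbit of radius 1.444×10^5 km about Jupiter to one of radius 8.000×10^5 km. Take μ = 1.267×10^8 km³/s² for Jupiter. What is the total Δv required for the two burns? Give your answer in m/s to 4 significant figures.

Transfer-ellipse semi-major axis a_t = (r₁ + r₂)/2 = (1.444×10^5 + 8.000×10^5)/2 = 4.722×10^5 km.
Circular speed at r₁: v₁ = √(μ/r₁) = √(1.267×10^8/1.444×10^5) = 29.6213 km/s.
Transfer-orbit speed at r₁ (v² = μ(2/r − 1/a)): v_p = √[μ(2/r₁ − 1/a_t)] = 38.5555 km/s.
First burn Δv₁ = |v_p − v₁| = 8.934 km/s.
At r₂, v₂ = √(μ/r₂) = 12.5847 km/s.
Transfer-orbit speed at r₂: v_a = √[μ(2/r₂ − 1/a_t)] = 6.95927 km/s.
Second burn Δv₂ = |v₂ − v_a| = 5.625 km/s.
Total Δv = Δv₁ + Δv₂ = 14.56 km/s.

Δv = 14560 m/s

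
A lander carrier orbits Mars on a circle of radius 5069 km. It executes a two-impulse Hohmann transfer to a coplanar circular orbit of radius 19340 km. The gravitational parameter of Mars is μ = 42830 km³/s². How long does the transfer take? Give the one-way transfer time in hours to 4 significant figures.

Semi-major axis of the transfer orbit: a_t = (5069 + 19340)/2 = 12204.5 km.
Transfer time t = π√(a_t³/μ) = π√((12204.5)³ / 42830) = 20467 s.
Converting: 20467 s ÷ 3600 s/hour = 5.685 hours.

t = 5.685 hours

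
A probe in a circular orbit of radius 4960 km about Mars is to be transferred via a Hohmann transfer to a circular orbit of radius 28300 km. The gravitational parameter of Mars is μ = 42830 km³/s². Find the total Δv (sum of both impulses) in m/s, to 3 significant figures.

The Hohmann ellipse has a_t = (r₁ + r₂)/2 = 16630 km.
At r₁ the circular-orbit speed is v₁ = √(μ/r₁) = 2.9386 km/s.
Transfer-orbit speed at r₁ (vis-viva equation): v_p = √[μ(2/r₁ − 1/a_t)] = 3.8334 km/s.
First burn Δv₁ = |v_p − v₁| = 0.8948 km/s.
At r₂, v₂ = √(μ/r₂) = 1.23021 km/s.
Transfer-orbit speed at r₂: v_a = √[μ(2/r₂ − 1/a_t)] = 0.671855 km/s.
Second burn Δv₂ = |v₂ − v_a| = 0.5584 km/s.
Total Δv = Δv₁ + Δv₂ = 1.453 km/s.

Δv = 1450 m/s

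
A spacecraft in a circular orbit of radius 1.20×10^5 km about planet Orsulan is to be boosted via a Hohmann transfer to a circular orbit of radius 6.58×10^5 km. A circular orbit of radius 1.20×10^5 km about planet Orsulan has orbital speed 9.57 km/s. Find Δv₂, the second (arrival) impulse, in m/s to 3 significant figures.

From the circular-orbit relation v² = μ/r at r = 1.20×10^5 km: μ = v²r = (9.57)² × 1.20×10^5 = 1.09902×10^7 km³/s².
Semi-major axis of the transfer orbit: a_t = (1.200×10^5 + 6.580×10^5)/2 = 3.890×10^5 km.
On the circular orbit at r = 6.580×10^5 km, v_c = √(μ/r) = 4.087 km/s.
Transfer-orbit speed at the same r (vis-viva, a = a_t): v_t = √[μ(2/r − 1/a_t)] = 2.270 km/s.
Δv₂ = |v_t − v_c| = |2.270 − 4.087| = 1.817 km/s.

Δv₂ = 1820 m/s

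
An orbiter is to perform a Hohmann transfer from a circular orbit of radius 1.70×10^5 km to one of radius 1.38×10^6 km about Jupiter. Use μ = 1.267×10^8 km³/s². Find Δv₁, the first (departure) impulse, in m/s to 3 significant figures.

Δv₁ = 9130 m/s

The Hohmann ellipse has a_t = (r₁ + r₂)/2 = 7.750×10^5 km.
On the circular orbit at r = 1.700×10^5 km, v_c = √(μ/r) = 27.300 km/s.
Vis-viva on the transfer ellipse at r = 1.700×10^5 km gives v_t = √[μ(2/r − 1/a_t)] = 36.429 km/s.
Δv₁ = |v_t − v_c| = |36.429 − 27.300| = 9.129 km/s.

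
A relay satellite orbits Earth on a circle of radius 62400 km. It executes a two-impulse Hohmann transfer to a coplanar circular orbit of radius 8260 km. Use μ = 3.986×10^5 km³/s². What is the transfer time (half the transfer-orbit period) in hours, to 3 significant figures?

Transfer-ellipse semi-major axis a_t = (r₁ + r₂)/2 = (62400 + 8260)/2 = 35330 km.
Half the transfer-orbit period gives t = π√(a_t³/μ) = 33040 s.
Converting: 33040 s ÷ 3600 s/hour = 9.18 hours.

t = 9.18 hours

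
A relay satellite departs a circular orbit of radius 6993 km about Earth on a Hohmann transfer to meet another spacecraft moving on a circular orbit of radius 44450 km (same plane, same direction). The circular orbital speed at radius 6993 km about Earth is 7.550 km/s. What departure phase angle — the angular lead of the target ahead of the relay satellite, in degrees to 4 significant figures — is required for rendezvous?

From the circular-orbit relation v² = μ/r at r = 6993 km: μ = v²r = (7.550)² × 6993 = 3.98618×10^5 km³/s².
Transfer-ellipse semi-major axis a_t = (r₁ + r₂)/2 = (6993 + 44450)/2 = 25721.5 km.
Transfer time t = π√(a_t³/μ) = 20527 s.
The target's mean motion on its circular orbit is ω₂ = √(μ/r₂³) = 6.7371×10^-5 rad/s.
Angle swept by the target during transfer: ω₂·t = 1.3829 rad = 79.23°.
The relay satellite traverses 180° on the transfer ellipse, so the target must lead by 180° − 79.23° = 100.8°.

φ = 100.8°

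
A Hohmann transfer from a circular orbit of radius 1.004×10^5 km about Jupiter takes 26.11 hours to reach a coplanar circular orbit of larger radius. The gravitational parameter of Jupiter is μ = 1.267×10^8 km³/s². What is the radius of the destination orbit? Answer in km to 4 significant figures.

Transfer time t = 26.11 hours = 93996 s, and t = π√(a_t³/μ).
So a_t = (μ t²/π²)^(1/3) = (1.267×10^8 × (93996)² / π²)^(1/3) = 4.8406×10^5 km.
Since a_t = (r₁ + r₂)/2, r₂ = 2a_t − r₁ = 2×4.8406×10^5 − 1.004×10^5 = 8.6772×10^5 km.

r₂ = 8.677×10^5 km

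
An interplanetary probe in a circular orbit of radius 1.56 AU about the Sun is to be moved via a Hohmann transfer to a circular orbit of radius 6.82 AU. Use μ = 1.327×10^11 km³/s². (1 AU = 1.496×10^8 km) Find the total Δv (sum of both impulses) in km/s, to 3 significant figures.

Δv = 11.0 km/s

In km: r₁ = 1.56 × 1.496×10^8 = 2.33376×10^8 km; r₂ = 6.82 × 1.496×10^8 = 1.020272×10^9 km.
Transfer-ellipse semi-major axis a_t = (r₁ + r₂)/2 = (2.33376×10^8 + 1.020272×10^9)/2 = 6.26824×10^8 km.
Circular speed at r₁: v₁ = √(μ/r₁) = √(1.327×10^11/2.33376×10^8) = 23.8456 km/s.
On the transfer ellipse at r₁, vis-viva gives v_p = √[μ(2/r₁ − 1/a_t)] = 30.4223 km/s.
First burn Δv₁ = |v_p − v₁| = 6.577 km/s.
Circular speed at r₂: v₂ = √(μ/r₂) = 11.405 km/s.
Transfer-orbit speed at r₂: v_a = √[μ(2/r₂ − 1/a_t)] = 6.9588 km/s.
Second burn Δv₂ = |v₂ − v_a| = 4.446 km/s.
Total Δv = Δv₁ + Δv₂ = 11.02 km/s.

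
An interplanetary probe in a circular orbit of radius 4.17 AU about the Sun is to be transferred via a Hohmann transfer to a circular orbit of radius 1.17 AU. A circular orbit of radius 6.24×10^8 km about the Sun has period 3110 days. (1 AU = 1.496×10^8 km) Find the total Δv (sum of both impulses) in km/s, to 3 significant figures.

Δv = 11.8 km/s

From Kepler's third law T² = 4π²r³/μ at r = 6.24×10^8 km, T = 3110 days = 3110 × 86400 s = 2.68704×10^8 s: μ = 4π²r³/T² = 1.32851×10^11 km³/s².
In km: r₁ = 4.17 × 1.496×10^8 = 6.23832×10^8 km; r₂ = 1.17 × 1.496×10^8 = 1.75032×10^8 km.
The Hohmann ellipse has a_t = (r₁ + r₂)/2 = 3.99432×10^8 km.
Circular speed at r₁: v₁ = √(μ/r₁) = √(1.32851×10^11/6.23832×10^8) = 14.593 km/s.
On the transfer ellipse at r₁, vis-viva equation gives v_a = √[μ(2/r₁ − 1/a_t)] = 9.6602 km/s.
First burn Δv₁ = |v_a − v₁| = 4.933 km/s.
Circular speed at r₂: v₂ = √(μ/r₂) = 27.55 km/s.
Transfer-orbit speed at r₂: v_p = √[μ(2/r₂ − 1/a_t)] = 34.43 km/s.
Second burn Δv₂ = |v₂ − v_p| = 6.880 km/s.
Δv = Δv₁ + Δv₂ = 4.933 + 6.880 = 11.81 km/s.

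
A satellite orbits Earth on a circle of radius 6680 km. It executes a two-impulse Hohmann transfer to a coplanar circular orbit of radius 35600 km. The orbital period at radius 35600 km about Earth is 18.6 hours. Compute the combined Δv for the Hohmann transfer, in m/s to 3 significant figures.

From Kepler's third law T² = 4π²r³/μ at r = 35600 km, T = 18.6 hours = 18.6 × 3600 s = 66960 s: μ = 4π²r³/T² = 3.97264×10^5 km³/s².
Semi-major axis of the transfer orbit: a_t = (6680 + 35600)/2 = 21140 km.
Circular speed at r₁: v₁ = √(μ/r₁) = √(3.97264×10^5/6680) = 7.711719 km/s.
Transfer-orbit speed at r₁ (vis-viva equation): v_p = √[μ(2/r₁ − 1/a_t)] = 10.00746 km/s.
First burn Δv₁ = |v_p − v₁| = 2.2957 km/s.
Circular speed at r₂: v₂ = √(μ/r₂) = 3.3405 km/s.
Transfer-orbit speed at r₂: v_a = √[μ(2/r₂ − 1/a_t)] = 1.8778 km/s.
Second burn Δv₂ = |v₂ − v_a| = 1.4627 km/s.
Δv = Δv₁ + Δv₂ = 2.2957 + 1.4627 = 3.758 km/s.

Δv = 3760 m/s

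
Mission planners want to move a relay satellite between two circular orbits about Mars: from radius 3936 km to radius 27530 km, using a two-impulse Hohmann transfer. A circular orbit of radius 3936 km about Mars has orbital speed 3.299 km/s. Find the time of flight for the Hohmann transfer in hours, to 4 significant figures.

From the circular-orbit relation v² = μ/r at r = 3936 km: μ = v²r = (3.299)² × 3936 = 42837.1 km³/s².
Semi-major axis of the transfer orbit: a_t = (3936 + 27530)/2 = 15733 km.
By Kepler's third law the transfer-orbit period is T = 2π√(a_t³/μ), so t = T/2 = 29954 s.
Converting: 29954 s ÷ 3600 s/hour = 8.321 hours.

t = 8.321 hours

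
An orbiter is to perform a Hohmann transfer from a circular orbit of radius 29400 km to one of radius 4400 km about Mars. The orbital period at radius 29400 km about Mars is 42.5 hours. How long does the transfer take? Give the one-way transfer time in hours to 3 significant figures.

From Kepler's third law T² = 4π²r³/μ at r = 29400 km, T = 42.5 hours = 42.5 × 3600 s = 1.530×10^5 s: μ = 4π²r³/T² = 42856.7 km³/s².
Transfer-ellipse semi-major axis a_t = (r₁ + r₂)/2 = (29400 + 4400)/2 = 16900 km.
Half the transfer-orbit period gives t = π√(a_t³/μ) = 33340 s.
Converting: 33340 s ÷ 3600 s/hour = 9.26 hours.

t = 9.26 hours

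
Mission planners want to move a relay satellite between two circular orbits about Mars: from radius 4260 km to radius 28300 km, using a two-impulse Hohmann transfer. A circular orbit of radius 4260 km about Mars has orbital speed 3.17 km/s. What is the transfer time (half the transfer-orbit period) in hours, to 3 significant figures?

t = 8.76 hours

From the circular-orbit relation v² = μ/r at r = 4260 km: μ = v²r = (3.17)² × 4260 = 42808.3 km³/s².
The Hohmann ellipse has a_t = (r₁ + r₂)/2 = 16280 km.
By Kepler's third law the transfer-orbit period is T = 2π√(a_t³/μ), so t = T/2 = 31540 s.
Converting: 31540 s ÷ 3600 s/hour = 8.76 hours.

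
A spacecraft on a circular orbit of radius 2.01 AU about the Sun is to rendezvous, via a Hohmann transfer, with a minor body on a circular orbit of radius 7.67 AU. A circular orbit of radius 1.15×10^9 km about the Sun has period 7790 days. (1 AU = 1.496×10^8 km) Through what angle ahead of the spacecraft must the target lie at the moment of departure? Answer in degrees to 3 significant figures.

From Kepler's third law T² = 4π²r³/μ at r = 1.15×10^9 km, T = 7790 days = 7790 × 86400 s = 6.73056×10^8 s: μ = 4π²r³/T² = 1.32541×10^11 km³/s².
In km: r₁ = 2.01 × 1.496×10^8 = 3.00696×10^8 km; r₂ = 7.67 × 1.496×10^8 = 1.147432×10^9 km.
Transfer-ellipse semi-major axis a_t = (r₁ + r₂)/2 = (3.00696×10^8 + 1.147432×10^9)/2 = 7.24064×10^8 km.
The half-period of the transfer ellipse is t = π√(a_t³/μ) = 1.6813×10^8 s.
The target's mean motion on its circular orbit is ω₂ = √(μ/r₂³) = 9.3667×10^-9 rad/s.
Angle swept by the target during transfer: ω₂·t = 1.5748 rad = 90.23°.
The spacecraft traverses 180° on the transfer ellipse, so the target must lead by 180° − 90.23° = 89.8°.

φ = 89.8°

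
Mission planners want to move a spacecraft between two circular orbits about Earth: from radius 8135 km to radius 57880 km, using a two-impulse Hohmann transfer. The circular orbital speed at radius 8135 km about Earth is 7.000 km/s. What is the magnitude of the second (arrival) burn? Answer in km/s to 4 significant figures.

From the circular-orbit relation v² = μ/r at r = 8135 km: μ = v²r = (7.000)² × 8135 = 3.98615×10^5 km³/s².
Transfer-ellipse semi-major axis a_t = (r₁ + r₂)/2 = (8135 + 57880)/2 = 33007.5 km.
On the circular orbit at r = 57880 km, v_c = √(μ/r) = 2.624 km/s.
Vis-viva on the transfer ellipse at r = 57880 km gives v_t = √[μ(2/r − 1/a_t)] = 1.303 km/s.
Δv₂ = |v_t − v_c| = |1.303 − 2.624| = 1.321 km/s.

Δv₂ = 1.321 km/s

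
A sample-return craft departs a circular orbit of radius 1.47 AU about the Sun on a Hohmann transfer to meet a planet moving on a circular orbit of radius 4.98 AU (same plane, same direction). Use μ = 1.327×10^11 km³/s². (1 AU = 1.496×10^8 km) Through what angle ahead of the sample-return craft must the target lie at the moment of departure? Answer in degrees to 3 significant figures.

In km: r₁ = 1.47 × 1.496×10^8 = 2.19912×10^8 km; r₂ = 4.98 × 1.496×10^8 = 7.45008×10^8 km.
The Hohmann ellipse has a_t = (r₁ + r₂)/2 = 4.8246×10^8 km.
Transfer time t = π√(a_t³/μ) = 9.1392×10^7 s.
Target angular speed ω₂ = √(μ/r₂³) = 1.7914×10^-8 rad/s.
Angle swept by the target during transfer: ω₂·t = 1.6372 rad = 93.80°.
The sample-return craft traverses 180° on the transfer ellipse, so the target must lead by 180° − 93.80° = 86.2°.

φ = 86.2°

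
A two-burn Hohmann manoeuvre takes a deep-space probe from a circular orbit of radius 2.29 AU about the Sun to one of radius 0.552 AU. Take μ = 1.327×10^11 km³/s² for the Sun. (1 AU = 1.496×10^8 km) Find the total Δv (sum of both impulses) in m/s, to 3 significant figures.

In km: r₁ = 2.29 × 1.496×10^8 = 3.42584×10^8 km; r₂ = 0.552 × 1.496×10^8 = 8.25792×10^7 km.
Semi-major axis of the transfer orbit: a_t = (3.42584×10^8 + 8.25792×10^7)/2 = 2.125816×10^8 km.
Circular speed at r₁: v₁ = √(μ/r₁) = √(1.327×10^11/3.42584×10^8) = 19.6812 km/s.
Transfer-orbit speed at r₁ (v² = μ(2/r − 1/a)): v_a = √[μ(2/r₁ − 1/a_t)] = 12.2666 km/s.
First burn Δv₁ = |v_a − v₁| = 7.4146 km/s.
At r₂, v₂ = √(μ/r₂) = 40.087 km/s.
Transfer-orbit speed at r₂: v_p = √[μ(2/r₂ − 1/a_t)] = 50.889 km/s.
Second burn Δv₂ = |v₂ − v_p| = 10.802 km/s.
Δv = Δv₁ + Δv₂ = 7.4146 + 10.802 = 18.22 km/s.

Δv = 18200 m/s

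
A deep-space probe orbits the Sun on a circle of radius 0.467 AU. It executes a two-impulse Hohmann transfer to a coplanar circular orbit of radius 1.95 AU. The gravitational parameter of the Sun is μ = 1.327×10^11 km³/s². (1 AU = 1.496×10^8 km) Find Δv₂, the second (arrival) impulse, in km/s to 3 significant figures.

Δv₂ = 8.07 km/s

In km: r₁ = 0.467 × 1.496×10^8 = 6.98632×10^7 km; r₂ = 1.95 × 1.496×10^8 = 2.9172×10^8 km.
The Hohmann ellipse has a_t = (r₁ + r₂)/2 = 1.807916×10^8 km.
On the circular orbit at r = 2.9172×10^8 km, v_c = √(μ/r) = 21.33 km/s.
Vis-viva on the transfer ellipse at r = 2.9172×10^8 km gives v_t = √[μ(2/r − 1/a_t)] = 13.26 km/s.
Δv₂ = |v_t − v_c| = |13.26 − 21.33| = 8.070 km/s.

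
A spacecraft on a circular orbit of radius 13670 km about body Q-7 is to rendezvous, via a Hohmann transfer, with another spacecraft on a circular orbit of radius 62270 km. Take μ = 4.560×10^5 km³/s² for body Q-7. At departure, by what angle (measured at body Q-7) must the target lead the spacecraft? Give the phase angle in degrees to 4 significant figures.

φ = 94.29°

Transfer-ellipse semi-major axis a_t = (r₁ + r₂)/2 = (13670 + 62270)/2 = 37970 km.
The half-period of the transfer ellipse is t = π√(a_t³/μ) = 34420 s.
Target angular speed ω₂ = √(μ/r₂³) = 4.346×10^-5 rad/s.
Angle swept by the target during transfer: ω₂·t = 1.496 rad = 85.71°.
The spacecraft traverses 180° on the transfer ellipse, so the target must lead by 180° − 85.71° = 94.29°.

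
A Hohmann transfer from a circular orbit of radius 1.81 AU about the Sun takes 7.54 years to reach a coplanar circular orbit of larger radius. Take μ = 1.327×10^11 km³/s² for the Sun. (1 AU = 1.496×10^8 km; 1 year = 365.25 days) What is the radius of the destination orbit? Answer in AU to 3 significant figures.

In km: r₁ = 1.81 × 1.496×10^8 = 2.70776×10^8 km.
Transfer time t = 7.54 years × 365.25 × 86400 s = 2.37944304×10^8 s, and t = π√(a_t³/μ).
So a_t = (μ t²/π²)^(1/3) = (1.327×10^11 × (2.37944304×10^8)² / π²)^(1/3) = 9.1308×10^8 km.
Since a_t = (r₁ + r₂)/2, r₂ = 2a_t − r₁ = 2×9.1308×10^8 − 2.70776×10^8 = 1.555384×10^9 km.
In AU: r₂ = 1.555384×10^9 / 1.496×10^8 = 10.4 AU.

r₂ = 10.4 AU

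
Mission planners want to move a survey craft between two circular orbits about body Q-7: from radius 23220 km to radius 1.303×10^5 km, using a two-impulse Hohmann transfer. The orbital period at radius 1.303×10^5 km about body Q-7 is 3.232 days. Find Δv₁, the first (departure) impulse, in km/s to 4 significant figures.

From Kepler's third law T² = 4π²r³/μ at r = 1.303×10^5 km, T = 3.232 days = 3.232 × 86400 s = 2.792448×10^5 s: μ = 4π²r³/T² = 1.12001×10^6 km³/s².
Transfer-ellipse semi-major axis a_t = (r₁ + r₂)/2 = (23220 + 1.303×10^5)/2 = 76760 km.
Circular speed at r = 23220 km: v_c = √(μ/r) = 6.945 km/s.
Vis-viva on the transfer ellipse at r = 23220 km gives v_t = √[μ(2/r − 1/a_t)] = 9.049 km/s.
Δv₁ = |v_t − v_c| = |9.049 − 6.945| = 2.104 km/s.

Δv₁ = 2.104 km/s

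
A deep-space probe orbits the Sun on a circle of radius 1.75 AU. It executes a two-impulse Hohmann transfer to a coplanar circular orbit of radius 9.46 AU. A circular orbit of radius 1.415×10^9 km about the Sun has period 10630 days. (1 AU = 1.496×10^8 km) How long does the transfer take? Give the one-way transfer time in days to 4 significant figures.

t = 2425 days

From Kepler's third law T² = 4π²r³/μ at r = 1.415×10^9 km, T = 10630 days = 10630 × 86400 s = 9.18432×10^8 s: μ = 4π²r³/T² = 1.32597×10^11 km³/s².
In km: r₁ = 1.75 × 1.496×10^8 = 2.618×10^8 km; r₂ = 9.46 × 1.496×10^8 = 1.415216×10^9 km.
The Hohmann ellipse has a_t = (r₁ + r₂)/2 = 8.38508×10^8 km.
Half the transfer-orbit period gives t = π√(a_t³/μ) = 2.095×10^8 s.
Converting: 2.095×10^8 s ÷ 86400 s/day = 2425 days.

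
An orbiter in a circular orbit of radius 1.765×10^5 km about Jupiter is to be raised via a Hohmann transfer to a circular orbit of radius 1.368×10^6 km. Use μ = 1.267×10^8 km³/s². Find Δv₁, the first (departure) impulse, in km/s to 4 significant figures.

Δv₁ = 8.867 km/s

Transfer-ellipse semi-major axis a_t = (r₁ + r₂)/2 = (1.765×10^5 + 1.368×10^6)/2 = 7.7225×10^5 km.
On the circular orbit at r = 1.765×10^5 km, v_c = √(μ/r) = 26.793 km/s.
Transfer-orbit speed at the same r (vis-viva, a = a_t): v_t = √[μ(2/r − 1/a_t)] = 35.660 km/s.
Δv₁ = |v_t − v_c| = |35.660 − 26.793| = 8.867 km/s.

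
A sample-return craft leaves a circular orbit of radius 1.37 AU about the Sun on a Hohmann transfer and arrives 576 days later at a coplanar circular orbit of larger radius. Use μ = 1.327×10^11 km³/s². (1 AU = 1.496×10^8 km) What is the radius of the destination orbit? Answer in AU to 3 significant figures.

In km: r₁ = 1.37 × 1.496×10^8 = 2.04952×10^8 km.
Transfer time t = 576 days = 4.97664×10^7 s, and t = π√(a_t³/μ).
So a_t = (μ t²/π²)^(1/3) = (1.327×10^11 × (4.97664×10^7)² / π²)^(1/3) = 3.2172×10^8 km.
Since a_t = (r₁ + r₂)/2, r₂ = 2a_t − r₁ = 2×3.2172×10^8 − 2.04952×10^8 = 4.38488×10^8 km.
In AU: r₂ = 4.38488×10^8 / 1.496×10^8 = 2.93 AU.

r₂ = 2.93 AU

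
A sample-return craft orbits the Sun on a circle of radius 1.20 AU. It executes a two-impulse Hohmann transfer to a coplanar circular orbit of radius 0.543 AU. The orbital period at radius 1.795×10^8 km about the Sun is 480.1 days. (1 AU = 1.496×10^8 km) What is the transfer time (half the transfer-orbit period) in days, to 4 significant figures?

t = 148.6 days

From Kepler's third law T² = 4π²r³/μ at r = 1.795×10^8 km, T = 480.1 days = 480.1 × 86400 s = 4.148064×10^7 s: μ = 4π²r³/T² = 1.32697×10^11 km³/s².
In km: r₁ = 1.20 × 1.496×10^8 = 1.7952×10^8 km; r₂ = 0.543 × 1.496×10^8 = 8.12328×10^7 km.
Semi-major axis of the transfer orbit: a_t = (1.7952×10^8 + 8.12328×10^7)/2 = 1.303764×10^8 km.
Transfer time t = π√(a_t³/μ) = π√((1.303764×10^8)³ / 1.32697×10^11) = 1.284×10^7 s.
Converting: 1.284×10^7 s ÷ 86400 s/day = 148.6 days.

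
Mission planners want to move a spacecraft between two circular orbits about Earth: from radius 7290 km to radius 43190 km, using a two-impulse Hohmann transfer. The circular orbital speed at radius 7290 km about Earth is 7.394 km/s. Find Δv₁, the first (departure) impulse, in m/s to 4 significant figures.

From the circular-orbit relation v² = μ/r at r = 7290 km: μ = v²r = (7.394)² × 7290 = 3.98553×10^5 km³/s².
The Hohmann ellipse has a_t = (r₁ + r₂)/2 = 25240 km.
On the circular orbit at r = 7290 km, v_c = √(μ/r) = 7.394 km/s.
Transfer-orbit speed at the same r (vis-viva, a = a_t): v_t = √[μ(2/r − 1/a_t)] = 9.672 km/s.
Δv₁ = |v_t − v_c| = |9.672 − 7.394| = 2.278 km/s.

Δv₁ = 2278 m/s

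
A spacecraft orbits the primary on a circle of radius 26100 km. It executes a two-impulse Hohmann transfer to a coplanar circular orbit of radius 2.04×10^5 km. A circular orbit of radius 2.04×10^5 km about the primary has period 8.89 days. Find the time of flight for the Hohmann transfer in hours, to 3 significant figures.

From Kepler's third law T² = 4π²r³/μ at r = 2.04×10^5 km, T = 8.89 days = 8.89 × 86400 s = 7.68096×10^5 s: μ = 4π²r³/T² = 5.68093×10^5 km³/s².
Transfer-ellipse semi-major axis a_t = (r₁ + r₂)/2 = (26100 + 2.040×10^5)/2 = 1.1505×10^5 km.
By Kepler's third law the transfer-orbit period is T = 2π√(a_t³/μ), so t = T/2 = 1.627×10^5 s.
Converting: 1.627×10^5 s ÷ 3600 s/hour = 45.2 hours.

t = 45.2 hours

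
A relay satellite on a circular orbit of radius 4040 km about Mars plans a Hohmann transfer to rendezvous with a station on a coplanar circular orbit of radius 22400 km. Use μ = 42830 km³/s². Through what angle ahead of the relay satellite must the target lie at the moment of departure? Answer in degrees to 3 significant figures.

φ = 98.4°

Semi-major axis of the transfer orbit: a_t = (4040 + 22400)/2 = 13220 km.
The half-period of the transfer ellipse is t = π√(a_t³/μ) = 23074 s.
The target's mean motion on its circular orbit is ω₂ = √(μ/r₂³) = 6.1731×10^-5 rad/s.
Angle swept by the target during transfer: ω₂·t = 1.4244 rad = 81.61°.
The relay satellite traverses 180° on the transfer ellipse, so the target must lead by 180° − 81.61° = 98.4°.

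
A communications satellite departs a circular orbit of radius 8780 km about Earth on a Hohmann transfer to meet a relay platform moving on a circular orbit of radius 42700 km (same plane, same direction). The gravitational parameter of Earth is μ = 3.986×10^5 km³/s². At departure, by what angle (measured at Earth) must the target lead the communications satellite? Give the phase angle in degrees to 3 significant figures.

The Hohmann ellipse has a_t = (r₁ + r₂)/2 = 25740 km.
Transfer time t = π√(a_t³/μ) = 20550 s.
Target angular speed ω₂ = √(μ/r₂³) = 7.155×10^-5 rad/s.
Angle swept by the target during transfer: ω₂·t = 1.47035 rad = 84.24°.
Arrival is 180° from departure on the ellipse, so φ = 180° − 84.24° = 95.8°.

φ = 95.8°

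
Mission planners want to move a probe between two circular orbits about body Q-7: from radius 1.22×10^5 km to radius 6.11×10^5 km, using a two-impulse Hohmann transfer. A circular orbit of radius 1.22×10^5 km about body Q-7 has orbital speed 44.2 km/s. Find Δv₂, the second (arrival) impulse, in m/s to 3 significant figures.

From the circular-orbit relation v² = μ/r at r = 1.22×10^5 km: μ = v²r = (44.2)² × 1.22×10^5 = 2.38344×10^8 km³/s².
Transfer-ellipse semi-major axis a_t = (r₁ + r₂)/2 = (1.220×10^5 + 6.110×10^5)/2 = 3.665×10^5 km.
Circular speed at r = 6.110×10^5 km: v_c = √(μ/r) = 19.7507 km/s.
Vis-viva on the transfer ellipse at r = 6.110×10^5 km gives v_t = √[μ(2/r − 1/a_t)] = 11.3953 km/s.
Δv₂ = |v_t − v_c| = |11.3953 − 19.7507| = 8.355 km/s.

Δv₂ = 8360 m/s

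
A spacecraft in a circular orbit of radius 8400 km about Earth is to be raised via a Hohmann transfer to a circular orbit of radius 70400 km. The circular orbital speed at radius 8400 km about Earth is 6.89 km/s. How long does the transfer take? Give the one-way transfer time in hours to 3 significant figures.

t = 10.8 hours

From the circular-orbit relation v² = μ/r at r = 8400 km: μ = v²r = (6.89)² × 8400 = 3.98766×10^5 km³/s².
Semi-major axis of the transfer orbit: a_t = (8400 + 70400)/2 = 39400 km.
Transfer time t = π√(a_t³/μ) = π√((39400)³ / 3.98766×10^5) = 38910 s.
Converting: 38910 s ÷ 3600 s/hour = 10.8 hours.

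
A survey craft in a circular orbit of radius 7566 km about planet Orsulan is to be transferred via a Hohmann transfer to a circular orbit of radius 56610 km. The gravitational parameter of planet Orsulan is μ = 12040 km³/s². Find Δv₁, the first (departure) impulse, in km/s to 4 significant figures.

Δv₁ = 0.4141 km/s

Transfer-ellipse semi-major axis a_t = (r₁ + r₂)/2 = (7566 + 56610)/2 = 32088 km.
On the circular orbit at r = 7566 km, v_c = √(μ/r) = 1.26148 km/s.
Vis-viva on the transfer ellipse at r = 7566 km gives v_t = √[μ(2/r − 1/a_t)] = 1.67554 km/s.
Δv₁ = |v_t − v_c| = |1.67554 − 1.26148| = 0.4141 km/s.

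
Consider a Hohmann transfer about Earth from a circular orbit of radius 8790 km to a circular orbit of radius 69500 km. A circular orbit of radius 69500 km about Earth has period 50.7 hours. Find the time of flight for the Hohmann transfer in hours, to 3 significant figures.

t = 10.7 hours

From Kepler's third law T² = 4π²r³/μ at r = 69500 km, T = 50.7 hours = 50.7 × 3600 s = 1.8252×10^5 s: μ = 4π²r³/T² = 3.97826×10^5 km³/s².
The Hohmann ellipse has a_t = (r₁ + r₂)/2 = 39145 km.
Transfer time t = π√(a_t³/μ) = π√((39145)³ / 3.97826×10^5) = 38580 s.
Converting: 38580 s ÷ 3600 s/hour = 10.7 hours.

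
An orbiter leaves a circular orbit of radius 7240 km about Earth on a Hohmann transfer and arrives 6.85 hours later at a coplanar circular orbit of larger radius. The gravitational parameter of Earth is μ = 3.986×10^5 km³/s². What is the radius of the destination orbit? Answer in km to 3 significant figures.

Transfer time t = 6.85 hours = 24660 s, and t = π√(a_t³/μ).
So a_t = (μ t²/π²)^(1/3) = (3.986×10^5 × (24660)² / π²)^(1/3) = 29068 km.
Since a_t = (r₁ + r₂)/2, r₂ = 2a_t − r₁ = 2×29068 − 7240 = 50896 km.

r₂ = 50900 km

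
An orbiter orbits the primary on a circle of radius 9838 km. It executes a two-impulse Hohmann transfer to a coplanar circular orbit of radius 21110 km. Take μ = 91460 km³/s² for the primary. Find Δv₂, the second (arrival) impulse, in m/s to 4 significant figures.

Semi-major axis of the transfer orbit: a_t = (9838 + 21110)/2 = 15474 km.
On the circular orbit at r = 21110 km, v_c = √(μ/r) = 2.0815 km/s.
Transfer-orbit speed at the same r (vis-viva, a = a_t): v_t = √[μ(2/r − 1/a_t)] = 1.6597 km/s.
Δv₂ = |v_t − v_c| = |1.6597 − 2.0815| = 0.4218 km/s.

Δv₂ = 421.8 m/s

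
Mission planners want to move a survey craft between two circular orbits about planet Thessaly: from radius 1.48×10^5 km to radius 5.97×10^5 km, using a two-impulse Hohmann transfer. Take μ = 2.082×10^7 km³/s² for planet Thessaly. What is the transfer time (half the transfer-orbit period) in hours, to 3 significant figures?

t = 43.5 hours

Semi-major axis of the transfer orbit: a_t = (1.480×10^5 + 5.970×10^5)/2 = 3.725×10^5 km.
Half the transfer-orbit period gives t = π√(a_t³/μ) = 1.565×10^5 s.
Converting: 1.565×10^5 s ÷ 3600 s/hour = 43.5 hours.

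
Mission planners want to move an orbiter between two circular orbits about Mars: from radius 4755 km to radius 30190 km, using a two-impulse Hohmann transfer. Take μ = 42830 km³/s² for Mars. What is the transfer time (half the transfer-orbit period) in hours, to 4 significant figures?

Semi-major axis of the transfer orbit: a_t = (4755 + 30190)/2 = 17472.5 km.
Transfer time t = π√(a_t³/μ) = π√((17472.5)³ / 42830) = 35060 s.
Converting: 35060 s ÷ 3600 s/hour = 9.739 hours.

t = 9.739 hours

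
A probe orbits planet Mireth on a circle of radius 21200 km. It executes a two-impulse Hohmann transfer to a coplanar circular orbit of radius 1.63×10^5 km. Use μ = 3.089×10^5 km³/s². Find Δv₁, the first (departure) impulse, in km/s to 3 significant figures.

Semi-major axis of the transfer orbit: a_t = (21200 + 1.630×10^5)/2 = 92100 km.
On the circular orbit at r = 21200 km, v_c = √(μ/r) = 3.817 km/s.
Vis-viva on the transfer ellipse at r = 21200 km gives v_t = √[μ(2/r − 1/a_t)] = 5.078 km/s.
Δv₁ = |v_t − v_c| = |5.078 − 3.817| = 1.261 km/s.

Δv₁ = 1.26 km/s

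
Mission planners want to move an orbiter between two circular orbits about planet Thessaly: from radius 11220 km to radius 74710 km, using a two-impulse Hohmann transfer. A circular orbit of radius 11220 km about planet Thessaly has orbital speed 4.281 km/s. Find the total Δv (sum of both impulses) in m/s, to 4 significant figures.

Δv = 2175 m/s

From the circular-orbit relation v² = μ/r at r = 11220 km: μ = v²r = (4.281)² × 11220 = 2.05629×10^5 km³/s².
Transfer-ellipse semi-major axis a_t = (r₁ + r₂)/2 = (11220 + 74710)/2 = 42965 km.
At r₁ the circular-orbit speed is v₁ = √(μ/r₁) = 4.281 km/s.
On the transfer ellipse at r₁, vis-viva gives v_p = √[μ(2/r₁ − 1/a_t)] = 5.645 km/s.
First burn Δv₁ = |v_p − v₁| = 1.364 km/s.
At r₂, v₂ = √(μ/r₂) = 1.659 km/s.
Transfer-orbit speed at r₂: v_a = √[μ(2/r₂ − 1/a_t)] = 0.8478 km/s.
Second burn Δv₂ = |v₂ − v_a| = 0.8112 km/s.
Total Δv = Δv₁ + Δv₂ = 2.175 km/s.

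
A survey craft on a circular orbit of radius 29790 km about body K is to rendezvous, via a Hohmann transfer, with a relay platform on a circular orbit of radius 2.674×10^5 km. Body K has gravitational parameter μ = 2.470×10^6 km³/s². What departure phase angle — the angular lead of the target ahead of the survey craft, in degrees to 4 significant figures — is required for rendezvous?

The Hohmann ellipse has a_t = (r₁ + r₂)/2 = 1.48595×10^5 km.
The half-period of the transfer ellipse is t = π√(a_t³/μ) = 1.1450×10^5 s.
Target angular speed ω₂ = √(μ/r₂³) = 1.1366×10^-5 rad/s.
Angle swept by the target during transfer: ω₂·t = 1.30141 rad = 74.57°.
The survey craft traverses 180° on the transfer ellipse, so the target must lead by 180° − 74.57° = 105.4°.

φ = 105.4°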